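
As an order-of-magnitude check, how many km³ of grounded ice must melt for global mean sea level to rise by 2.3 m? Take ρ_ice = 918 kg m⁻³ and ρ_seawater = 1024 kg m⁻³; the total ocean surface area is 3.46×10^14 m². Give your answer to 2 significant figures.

≈ 8.9×10^5 km³

Required water volume = Δh × A = 2.3 m × 3.46×10^14 m² = 7.958×10^14 m³ = 7.958×10^5 km³.
Ice volume = water volume × ρ_w/ρ_ice = 7.958×10^5 × 1024/918 = 8.9×10^5 km³.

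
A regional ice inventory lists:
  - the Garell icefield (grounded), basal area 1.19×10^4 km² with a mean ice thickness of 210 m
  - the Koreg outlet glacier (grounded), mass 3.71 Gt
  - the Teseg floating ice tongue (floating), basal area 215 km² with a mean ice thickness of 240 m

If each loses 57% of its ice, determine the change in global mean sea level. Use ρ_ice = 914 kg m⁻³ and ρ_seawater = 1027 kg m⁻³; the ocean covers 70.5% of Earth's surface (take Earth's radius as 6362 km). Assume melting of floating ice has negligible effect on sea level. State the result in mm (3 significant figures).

≈ 3.54 mm

Garell: ice volume = 1.19×10^4 km² × 210 m = 2499 km³; 0.57 × 2499 × (914/1027) = 1268 km³ of water.
Koreg: 0.57 × 3.71 Gt = 2.115×10^12 kg; dividing by ρ_w = 1027 kg m⁻³ gives 2.059×10^9 m³ of water.
The Teseg floating ice tongue is floating and already displaces its own weight of water, so its melt adds essentially nothing to sea level.
Total added water ≈ 1.270×10^12 m³ over 3.59×10^14 m² → Δh = 3.54×10^-3 m = 3.54 mm.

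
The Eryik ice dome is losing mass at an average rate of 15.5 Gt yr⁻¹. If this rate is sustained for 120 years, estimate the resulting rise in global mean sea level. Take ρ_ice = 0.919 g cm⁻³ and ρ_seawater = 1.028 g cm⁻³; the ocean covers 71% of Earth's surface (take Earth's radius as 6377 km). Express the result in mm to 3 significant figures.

≈ 4.99 mm

Total mass lost = 15.5 Gt/yr × 120 yr = 1860 Gt = 1.860×10^15 kg.
ρ_w = 1.028 g cm⁻³ = 1028 kg m⁻³, so water volume = 1.860×10^15 / 1028 = 1.809×10^12 m³.
Δh = 1.809×10^12 / 3.63×10^14 = 4.99×10^-3 m = 4.99 mm.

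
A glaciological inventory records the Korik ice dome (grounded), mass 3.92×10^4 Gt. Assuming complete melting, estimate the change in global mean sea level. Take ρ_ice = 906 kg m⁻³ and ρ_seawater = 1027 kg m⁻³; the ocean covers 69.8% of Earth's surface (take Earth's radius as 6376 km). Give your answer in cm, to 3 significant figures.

≈ 10.7 cm

Korik: 3.92×10^4 Gt = 3.920×10^16 kg; dividing by ρ_w = 1027 kg m⁻³ gives 3.817×10^13 m³ of water.
Spread over 3.57×10^14 m² of ocean, Δh = 3.817×10^13 / 3.57×10^14 = 0.107 m = 10.7 cm.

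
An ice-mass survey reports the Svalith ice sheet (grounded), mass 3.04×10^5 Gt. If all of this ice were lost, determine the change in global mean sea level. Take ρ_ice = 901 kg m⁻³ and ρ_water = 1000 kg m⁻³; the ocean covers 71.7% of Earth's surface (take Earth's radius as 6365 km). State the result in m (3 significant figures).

Svalith: 3.04×10^5 Gt = 3.040×10^17 kg; dividing by ρ_w = 1000 kg m⁻³ gives 3.040×10^14 m³ of water.
Spread over 3.65×10^14 m² of ocean, Δh = 3.040×10^14 / 3.65×10^14 = 0.833 m.

≈ 0.833 m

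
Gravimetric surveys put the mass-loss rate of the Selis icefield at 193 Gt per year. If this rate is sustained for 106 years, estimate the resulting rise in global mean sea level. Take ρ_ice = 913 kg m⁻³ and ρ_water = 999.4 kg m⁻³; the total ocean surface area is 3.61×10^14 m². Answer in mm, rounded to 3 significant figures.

Total mass lost = 193 Gt/yr × 106 yr = 2.046×10^4 Gt = 2.046×10^16 kg.
ρ_w = 999.4 kg m⁻³, so water volume = 2.046×10^16 / 999.4 = 2.047×10^13 m³.
Δh = 2.047×10^13 / 3.61×10^14 = 0.0567 m = 56.7 mm.

≈ 56.7 mm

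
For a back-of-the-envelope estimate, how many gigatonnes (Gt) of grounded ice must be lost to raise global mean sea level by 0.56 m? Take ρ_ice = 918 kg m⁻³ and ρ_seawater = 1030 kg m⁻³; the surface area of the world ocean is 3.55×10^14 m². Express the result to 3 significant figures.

Required water volume = Δh × A = 0.56 m × 3.55×10^14 m² = 1.988×10^14 m³.
ρ_w = 1030 kg m⁻³, so the mass of water = 1.988×10^14 m³ × 1030 kg m⁻³ = 2.048×10^17 kg = 2.05×10^5 Gt (and the same mass of ice, by conservation).

≈ 2.05×10^5 Gt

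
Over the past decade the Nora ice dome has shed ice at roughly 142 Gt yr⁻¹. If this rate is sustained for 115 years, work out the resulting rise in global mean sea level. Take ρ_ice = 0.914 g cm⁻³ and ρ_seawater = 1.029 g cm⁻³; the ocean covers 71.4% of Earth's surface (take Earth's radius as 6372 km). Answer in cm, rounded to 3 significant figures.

≈ 4.36 cm

Total mass lost = 142 Gt/yr × 115 yr = 1.633×10^4 Gt = 1.633×10^16 kg.
ρ_w = 1.029 g cm⁻³ = 1029 kg m⁻³, so water volume = 1.633×10^16 / 1029 = 1.587×10^13 m³.
Δh = 1.587×10^13 / 3.64×10^14 = 0.0436 m = 4.36 cm.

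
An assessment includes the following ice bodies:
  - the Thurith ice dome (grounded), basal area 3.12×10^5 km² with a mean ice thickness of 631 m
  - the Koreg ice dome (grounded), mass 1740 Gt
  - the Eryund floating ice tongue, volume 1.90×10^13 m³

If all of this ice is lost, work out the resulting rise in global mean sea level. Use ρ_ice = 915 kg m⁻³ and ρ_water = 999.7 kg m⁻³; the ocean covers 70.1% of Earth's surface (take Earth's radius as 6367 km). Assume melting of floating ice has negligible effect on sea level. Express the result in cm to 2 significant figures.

≈ 51 cm

Thurith: ice volume = 3.12×10^5 km² × 631 m = 1.969×10^5 km³; 1.969×10^5 × (915/999.7) = 1.802×10^5 km³ of water.
Koreg: 1740 Gt = 1.740×10^15 kg; dividing by ρ_w = 999.7 kg m⁻³ gives 1.741×10^12 m³ of water.
The Eryund floating ice tongue is floating and already displaces its own weight of water, so its melt adds essentially nothing to sea level.
Total added water ≈ 1.819×10^14 m³ over 3.57×10^14 m² → Δh = 0.509 m = 51 cm.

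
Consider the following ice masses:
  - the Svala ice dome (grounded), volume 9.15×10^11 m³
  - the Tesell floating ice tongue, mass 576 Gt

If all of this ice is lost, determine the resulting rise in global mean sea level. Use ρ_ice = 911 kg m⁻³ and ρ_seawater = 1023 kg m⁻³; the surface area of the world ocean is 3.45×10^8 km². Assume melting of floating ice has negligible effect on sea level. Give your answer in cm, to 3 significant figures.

≈ 0.236 cm

Svala: 9.15×10^11 m³ × (911/1023) = 8.148×10^11 m³ of water.
The Tesell floating ice tongue is floating and already displaces its own weight of water, so its melt adds essentially nothing to sea level.
Total added water ≈ 8.148×10^11 m³ over 3.45×10^14 m² → Δh = 2.36×10^-3 m = 0.236 cm.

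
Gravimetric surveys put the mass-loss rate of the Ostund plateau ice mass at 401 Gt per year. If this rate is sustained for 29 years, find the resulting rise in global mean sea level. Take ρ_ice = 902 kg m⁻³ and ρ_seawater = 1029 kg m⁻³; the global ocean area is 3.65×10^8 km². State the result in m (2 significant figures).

Total mass lost = 401 Gt/yr × 29 yr = 1.163×10^4 Gt = 1.163×10^16 kg.
ρ_w = 1029 kg m⁻³, so water volume = 1.163×10^16 / 1029 = 1.130×10^13 m³.
Δh = 1.130×10^13 / 3.65×10^14 = 0.0310 m.

≈ 0.031 m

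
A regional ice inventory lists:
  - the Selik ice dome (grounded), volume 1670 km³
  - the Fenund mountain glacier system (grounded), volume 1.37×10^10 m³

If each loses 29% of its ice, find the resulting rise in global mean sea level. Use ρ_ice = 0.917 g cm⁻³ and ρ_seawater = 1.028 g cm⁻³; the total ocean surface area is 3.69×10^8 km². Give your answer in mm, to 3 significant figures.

Selik: 0.29 × 1670 km³ × (917/1028) = 432.0 km³ of water.
Fenund: 0.29 × 1.37×10^10 m³ × (917/1028) = 3.544×10^9 m³ of water.
Total added water ≈ 4.356×10^11 m³ over 3.69×10^14 m² → Δh = 1.18×10^-3 m = 1.18 mm.

≈ 1.18 mm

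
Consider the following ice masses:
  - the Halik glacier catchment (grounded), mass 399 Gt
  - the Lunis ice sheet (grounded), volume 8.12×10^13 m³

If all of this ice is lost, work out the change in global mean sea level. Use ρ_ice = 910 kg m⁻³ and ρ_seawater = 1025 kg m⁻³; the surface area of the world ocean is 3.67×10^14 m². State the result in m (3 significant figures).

≈ 0.197 m

Halik: 399 Gt = 3.990×10^14 kg; dividing by ρ_w = 1025 kg m⁻³ gives 3.893×10^11 m³ of water.
Lunis: 8.12×10^13 m³ × (910/1025) = 7.209×10^13 m³ of water.
Total added water ≈ 7.248×10^13 m³ over 3.67×10^14 m² → Δh = 0.197 m.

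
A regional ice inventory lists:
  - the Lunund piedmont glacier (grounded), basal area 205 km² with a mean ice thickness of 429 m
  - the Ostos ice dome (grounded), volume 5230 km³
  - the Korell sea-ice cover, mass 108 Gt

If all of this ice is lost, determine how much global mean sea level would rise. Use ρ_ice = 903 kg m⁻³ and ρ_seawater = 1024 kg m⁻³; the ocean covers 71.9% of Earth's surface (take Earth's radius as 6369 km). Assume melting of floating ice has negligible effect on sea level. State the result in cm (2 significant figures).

Lunund: ice volume = 205 km² × 429 m = 87.94 km³; 87.94 × (903/1024) = 77.55 km³ of water.
Ostos: 5230 km³ × (903/1024) = 4612 km³ of water.
The Korell sea-ice cover is floating and already displaces its own weight of water, so its melt adds essentially nothing to sea level.
Total added water ≈ 4.690×10^12 m³ over 3.67×10^14 m² → Δh = 0.0128 m = 1.3 cm.

≈ 1.3 cm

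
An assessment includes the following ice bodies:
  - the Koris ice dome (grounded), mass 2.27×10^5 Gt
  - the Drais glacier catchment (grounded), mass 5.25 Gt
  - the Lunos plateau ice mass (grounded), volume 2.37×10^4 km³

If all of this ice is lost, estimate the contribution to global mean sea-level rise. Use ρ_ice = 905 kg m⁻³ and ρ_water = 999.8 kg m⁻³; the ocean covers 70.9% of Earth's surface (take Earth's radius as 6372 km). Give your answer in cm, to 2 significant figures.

≈ 69 cm

Koris: 2.27×10^5 Gt = 2.270×10^17 kg; dividing by ρ_w = 999.8 kg m⁻³ gives 2.270×10^14 m³ of water.
Drais: 5.25 Gt = 5.250×10^12 kg; dividing by ρ_w = 999.8 kg m⁻³ gives 5.251×10^9 m³ of water.
Lunos: 2.37×10^4 km³ × (905/999.8) = 2.145×10^4 km³ of water.
Total added water ≈ 2.485×10^14 m³ over 3.62×10^14 m² → Δh = 0.687 m = 69 cm.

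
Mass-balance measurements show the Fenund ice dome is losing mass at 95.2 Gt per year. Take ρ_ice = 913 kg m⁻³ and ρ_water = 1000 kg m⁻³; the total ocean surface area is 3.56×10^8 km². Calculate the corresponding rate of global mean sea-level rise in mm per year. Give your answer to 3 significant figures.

≈ 0.267 mm/yr

ρ_w = 1000 kg m⁻³. Annual water volume added = 95.2 Gt / ρ_w = 9.520×10^13 kg / 1000 kg m⁻³ = 9.520×10^10 m³.
Δh per year = 9.520×10^10 / 3.56×10^14 = 2.67×10^-4 m = 0.267 mm.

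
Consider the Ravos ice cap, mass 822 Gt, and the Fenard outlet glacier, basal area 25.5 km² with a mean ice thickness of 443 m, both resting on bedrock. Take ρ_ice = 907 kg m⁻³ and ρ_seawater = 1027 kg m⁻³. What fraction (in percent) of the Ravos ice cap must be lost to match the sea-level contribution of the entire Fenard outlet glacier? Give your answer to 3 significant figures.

Equal sea-level rise means equal mass of meltwater, i.e. equal mass of ice lost.
Ice mass of Fenard: 1.025×10^13 kg; ice mass of Ravos: 8.220×10^14 kg.
Fraction required = 1.025×10^13 / 8.220×10^14 = 0.0125 → 1.25 %.

≈ 1.25 %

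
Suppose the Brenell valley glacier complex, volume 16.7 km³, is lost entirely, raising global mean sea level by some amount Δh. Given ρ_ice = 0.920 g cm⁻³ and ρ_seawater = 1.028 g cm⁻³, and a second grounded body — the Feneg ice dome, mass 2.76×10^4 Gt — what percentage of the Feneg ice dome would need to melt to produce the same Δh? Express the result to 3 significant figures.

Equal sea-level rise means equal mass of meltwater, i.e. equal mass of ice lost.
Ice mass of Brenell: 1.536×10^13 kg; ice mass of Feneg: 2.760×10^16 kg.
Fraction required = 1.536×10^13 / 2.760×10^16 = 5.57×10^-4 → 0.0557 %.

≈ 0.0557 %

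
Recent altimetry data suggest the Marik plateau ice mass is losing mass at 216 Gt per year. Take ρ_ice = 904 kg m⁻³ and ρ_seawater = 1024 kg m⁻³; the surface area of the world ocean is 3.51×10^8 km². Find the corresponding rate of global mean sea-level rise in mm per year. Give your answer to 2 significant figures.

ρ_w = 1024 kg m⁻³. Annual water volume added = 216 Gt / ρ_w = 2.160×10^14 kg / 1024 kg m⁻³ = 2.109×10^11 m³.
Δh per year = 2.109×10^11 / 3.51×10^14 = 6.01×10^-4 m = 0.60 mm.

≈ 0.60 mm/yr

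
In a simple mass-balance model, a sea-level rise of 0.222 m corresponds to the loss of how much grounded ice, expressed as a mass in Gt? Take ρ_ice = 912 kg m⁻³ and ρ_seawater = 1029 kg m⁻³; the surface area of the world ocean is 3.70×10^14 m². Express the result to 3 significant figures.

Required water volume = Δh × A = 0.222 m × 3.70×10^14 m² = 8.214×10^13 m³.
ρ_w = 1029 kg m⁻³, so the mass of water = 8.214×10^13 m³ × 1029 kg m⁻³ = 8.452×10^16 kg = 8.45×10^4 Gt (and the same mass of ice, by conservation).

≈ 8.45×10^4 Gt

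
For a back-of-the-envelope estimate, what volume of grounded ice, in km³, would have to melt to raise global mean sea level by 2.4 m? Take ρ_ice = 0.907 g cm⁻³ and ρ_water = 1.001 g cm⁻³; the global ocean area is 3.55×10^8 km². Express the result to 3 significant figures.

≈ 9.40×10^5 km³

Required water volume = Δh × A = 2.4 m × 3.55×10^14 m² = 8.520×10^14 m³ = 8.520×10^5 km³.
Ice volume = water volume × ρ_w/ρ_ice = 8.520×10^5 × 1001/907 = 9.40×10^5 km³.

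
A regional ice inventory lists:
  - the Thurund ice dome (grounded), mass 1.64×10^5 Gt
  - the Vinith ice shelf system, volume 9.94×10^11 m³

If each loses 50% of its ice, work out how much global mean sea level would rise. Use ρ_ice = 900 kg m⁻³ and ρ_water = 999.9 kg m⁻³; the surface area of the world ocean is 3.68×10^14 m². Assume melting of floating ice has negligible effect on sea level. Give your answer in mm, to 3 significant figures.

Thurund: 0.5 × 1.64×10^5 Gt = 8.200×10^16 kg; dividing by ρ_w = 999.9 kg m⁻³ gives 8.201×10^13 m³ of water.
The Vinith ice shelf system is floating and already displaces its own weight of water, so its melt adds essentially nothing to sea level.
Total added water ≈ 8.201×10^13 m³ over 3.68×10^14 m² → Δh = 0.223 m = 223 mm.

≈ 223 mm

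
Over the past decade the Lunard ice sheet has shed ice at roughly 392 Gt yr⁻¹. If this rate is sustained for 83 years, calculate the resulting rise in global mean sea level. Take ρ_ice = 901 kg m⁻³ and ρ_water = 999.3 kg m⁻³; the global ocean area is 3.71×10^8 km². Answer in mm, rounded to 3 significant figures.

≈ 87.8 mm

Total mass lost = 392 Gt/yr × 83 yr = 3.254×10^4 Gt = 3.254×10^16 kg.
ρ_w = 999.3 kg m⁻³, so water volume = 3.254×10^16 / 999.3 = 3.256×10^13 m³.
Δh = 3.256×10^13 / 3.71×10^14 = 0.0878 m = 87.8 mm.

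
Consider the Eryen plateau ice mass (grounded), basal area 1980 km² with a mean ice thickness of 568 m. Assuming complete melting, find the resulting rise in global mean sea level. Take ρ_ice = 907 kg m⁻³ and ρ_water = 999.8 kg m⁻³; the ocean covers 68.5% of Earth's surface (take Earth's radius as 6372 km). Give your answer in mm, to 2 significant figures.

Eryen: ice volume = 1980 km² × 568 m = 1125 km³; 1125 × (907/999.8) = 1020 km³ of water.
Spread over 3.50×10^14 m² of ocean, Δh = 1.020×10^12 / 3.50×10^14 = 2.92×10^-3 m = 2.9 mm.

≈ 2.9 mm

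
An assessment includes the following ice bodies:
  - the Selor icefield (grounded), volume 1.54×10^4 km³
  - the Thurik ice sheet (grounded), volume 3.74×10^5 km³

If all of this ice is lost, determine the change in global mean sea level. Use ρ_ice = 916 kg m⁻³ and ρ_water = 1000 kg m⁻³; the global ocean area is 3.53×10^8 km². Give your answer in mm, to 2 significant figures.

≈ 1000 mm

Selor: 1.54×10^4 km³ × (916/1000) = 1.411×10^4 km³ of water.
Thurik: 3.74×10^5 km³ × (916/1000) = 3.426×10^5 km³ of water.
Total added water ≈ 3.567×10^14 m³ over 3.53×10^14 m² → Δh = 1.01 m = 1000 mm.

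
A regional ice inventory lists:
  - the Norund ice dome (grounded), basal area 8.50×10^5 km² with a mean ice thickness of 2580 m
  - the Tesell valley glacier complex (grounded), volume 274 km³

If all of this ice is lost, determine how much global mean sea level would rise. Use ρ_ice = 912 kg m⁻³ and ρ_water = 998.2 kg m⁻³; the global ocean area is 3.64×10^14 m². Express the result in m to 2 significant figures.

Norund: ice volume = 8.50×10^5 km² × 2580 m = 2.193×10^6 km³; 2.193×10^6 × (912/998.2) = 2.004×10^6 km³ of water.
Tesell: 274 km³ × (912/998.2) = 250.3 km³ of water.
Total added water ≈ 2.004×10^15 m³ over 3.64×10^14 m² → Δh = 5.51 m.

≈ 5.5 m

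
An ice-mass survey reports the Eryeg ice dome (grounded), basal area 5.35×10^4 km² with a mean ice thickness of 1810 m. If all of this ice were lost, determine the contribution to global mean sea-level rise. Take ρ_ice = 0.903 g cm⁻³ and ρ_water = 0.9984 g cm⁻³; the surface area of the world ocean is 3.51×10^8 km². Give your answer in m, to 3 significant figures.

≈ 0.250 m

Eryeg: ice volume = 5.35×10^4 km² × 1810 m = 9.684×10^4 km³; 9.684×10^4 × (903/998.4) = 8.758×10^4 km³ of water.
Spread over 3.51×10^14 m² of ocean, Δh = 8.758×10^13 / 3.51×10^14 = 0.250 m.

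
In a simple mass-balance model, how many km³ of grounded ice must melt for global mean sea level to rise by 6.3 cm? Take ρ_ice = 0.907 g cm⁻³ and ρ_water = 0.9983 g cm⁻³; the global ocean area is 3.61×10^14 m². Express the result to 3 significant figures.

Required water volume = Δh × A = 0.063 m × 3.61×10^14 m² = 2.274×10^13 m³ = 2.274×10^4 km³.
Ice volume = water volume × ρ_w/ρ_ice = 2.274×10^4 × 998.3/907 = 2.50×10^4 km³.

≈ 2.50×10^4 km³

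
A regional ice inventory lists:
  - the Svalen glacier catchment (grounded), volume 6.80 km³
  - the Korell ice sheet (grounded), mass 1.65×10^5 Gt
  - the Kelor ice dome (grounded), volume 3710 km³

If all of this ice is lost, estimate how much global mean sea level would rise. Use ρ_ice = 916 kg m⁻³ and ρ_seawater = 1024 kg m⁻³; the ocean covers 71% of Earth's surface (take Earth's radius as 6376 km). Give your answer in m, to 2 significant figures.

≈ 0.45 m

Svalen: 6.80 km³ × (916/1024) = 6.083 km³ of water.
Korell: 1.65×10^5 Gt = 1.650×10^17 kg; dividing by ρ_w = 1024 kg m⁻³ gives 1.611×10^14 m³ of water.
Kelor: 3710 km³ × (916/1024) = 3319 km³ of water.
Total added water ≈ 1.645×10^14 m³ over 3.63×10^14 m² → Δh = 0.453 m.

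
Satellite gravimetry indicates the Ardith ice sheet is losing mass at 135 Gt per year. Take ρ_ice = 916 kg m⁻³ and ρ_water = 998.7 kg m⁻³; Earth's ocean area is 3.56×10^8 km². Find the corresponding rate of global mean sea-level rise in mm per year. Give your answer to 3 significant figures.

≈ 0.380 mm/yr

ρ_w = 998.7 kg m⁻³. Annual water volume added = 135 Gt / ρ_w = 1.350×10^14 kg / 998.7 kg m⁻³ = 1.352×10^11 m³.
Δh per year = 1.352×10^11 / 3.56×10^14 = 3.80×10^-4 m = 0.380 mm.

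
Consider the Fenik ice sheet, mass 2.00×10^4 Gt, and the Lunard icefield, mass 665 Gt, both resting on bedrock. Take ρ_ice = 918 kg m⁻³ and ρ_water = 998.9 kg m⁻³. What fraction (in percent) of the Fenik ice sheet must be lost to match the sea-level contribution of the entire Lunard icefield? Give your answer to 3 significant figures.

Equal sea-level rise means equal mass of meltwater, i.e. equal mass of ice lost.
Ice mass of Lunard: 6.650×10^14 kg; ice mass of Fenik: 2.000×10^16 kg.
Fraction required = 6.650×10^14 / 2.000×10^16 = 0.0332 → 3.32 %.

≈ 3.32 %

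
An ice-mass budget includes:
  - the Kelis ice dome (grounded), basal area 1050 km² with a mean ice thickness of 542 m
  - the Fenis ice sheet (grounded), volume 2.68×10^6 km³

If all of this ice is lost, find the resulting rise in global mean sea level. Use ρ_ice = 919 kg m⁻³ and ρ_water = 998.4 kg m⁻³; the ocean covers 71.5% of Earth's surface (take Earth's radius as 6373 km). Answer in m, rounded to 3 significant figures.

≈ 6.76 m

Kelis: ice volume = 1050 km² × 542 m = 569.1 km³; 569.1 × (919/998.4) = 523.8 km³ of water.
Fenis: 2.68×10^6 km³ × (919/998.4) = 2.467×10^6 km³ of water.
Total added water ≈ 2.467×10^15 m³ over 3.65×10^14 m² → Δh = 6.76 m.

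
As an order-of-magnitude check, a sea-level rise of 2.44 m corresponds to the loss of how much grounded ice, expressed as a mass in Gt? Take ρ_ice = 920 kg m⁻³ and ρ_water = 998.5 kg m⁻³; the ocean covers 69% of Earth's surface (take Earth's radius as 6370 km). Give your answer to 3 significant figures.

≈ 8.57×10^5 Gt

Required water volume = Δh × A = 2.44 m × 3.52×10^14 m² = 8.585×10^14 m³.
ρ_w = 998.5 kg m⁻³, so the mass of water = 8.585×10^14 m³ × 998.5 kg m⁻³ = 8.572×10^17 kg = 8.57×10^5 Gt (and the same mass of ice, by conservation).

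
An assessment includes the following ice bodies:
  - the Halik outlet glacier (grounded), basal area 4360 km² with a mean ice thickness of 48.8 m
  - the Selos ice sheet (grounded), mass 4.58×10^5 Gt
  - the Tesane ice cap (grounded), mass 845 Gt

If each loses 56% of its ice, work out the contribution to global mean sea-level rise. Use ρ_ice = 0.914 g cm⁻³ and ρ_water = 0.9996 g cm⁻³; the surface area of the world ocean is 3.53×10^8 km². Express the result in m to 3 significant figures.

Halik: ice volume = 4360 km² × 48.8 m = 212.8 km³; 0.56 × 212.8 × (914/999.6) = 108.9 km³ of water.
Selos: 0.56 × 4.58×10^5 Gt = 2.565×10^17 kg; dividing by ρ_w = 0.9996 g cm⁻³ = 999.6 kg m⁻³ gives 2.566×10^14 m³ of water.
Tesane: 0.56 × 845 Gt = 4.732×10^14 kg; dividing by ρ_w = 999.6 kg m⁻³ gives 4.734×10^11 m³ of water.
Total added water ≈ 2.572×10^14 m³ over 3.53×10^14 m² → Δh = 0.729 m.

≈ 0.729 m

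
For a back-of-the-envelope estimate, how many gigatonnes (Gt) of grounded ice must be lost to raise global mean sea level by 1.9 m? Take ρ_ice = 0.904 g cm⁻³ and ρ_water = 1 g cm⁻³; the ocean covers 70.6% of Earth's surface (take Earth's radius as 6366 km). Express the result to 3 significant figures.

Required water volume = Δh × A = 1.9 m × 3.60×10^14 m² = 6.831×10^14 m³.
ρ_w = 1 g cm⁻³ = 1000 kg m⁻³, so the mass of water = 6.831×10^14 m³ × 1000 kg m⁻³ = 6.831×10^17 kg = 6.83×10^5 Gt (and the same mass of ice, by conservation).

≈ 6.83×10^5 Gt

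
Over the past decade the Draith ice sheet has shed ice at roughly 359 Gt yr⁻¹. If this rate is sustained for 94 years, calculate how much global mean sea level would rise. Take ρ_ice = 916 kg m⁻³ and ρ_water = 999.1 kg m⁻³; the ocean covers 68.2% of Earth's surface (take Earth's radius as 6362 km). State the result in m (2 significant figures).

Total mass lost = 359 Gt/yr × 94 yr = 3.375×10^4 Gt = 3.375×10^16 kg.
ρ_w = 999.1 kg m⁻³, so water volume = 3.375×10^16 / 999.1 = 3.378×10^13 m³.
Δh = 3.378×10^13 / 3.47×10^14 = 0.0974 m.

≈ 0.097 m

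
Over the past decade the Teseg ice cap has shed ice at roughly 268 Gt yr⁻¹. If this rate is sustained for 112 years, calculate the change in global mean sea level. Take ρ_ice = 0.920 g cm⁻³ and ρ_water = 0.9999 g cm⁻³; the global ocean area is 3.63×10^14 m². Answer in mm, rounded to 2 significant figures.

Total mass lost = 268 Gt/yr × 112 yr = 3.002×10^4 Gt = 3.002×10^16 kg.
ρ_w = 0.9999 g cm⁻³ = 999.9 kg m⁻³, so water volume = 3.002×10^16 / 999.9 = 3.002×10^13 m³.
Δh = 3.002×10^13 / 3.63×10^14 = 0.0827 m = 83 mm.

≈ 83 mm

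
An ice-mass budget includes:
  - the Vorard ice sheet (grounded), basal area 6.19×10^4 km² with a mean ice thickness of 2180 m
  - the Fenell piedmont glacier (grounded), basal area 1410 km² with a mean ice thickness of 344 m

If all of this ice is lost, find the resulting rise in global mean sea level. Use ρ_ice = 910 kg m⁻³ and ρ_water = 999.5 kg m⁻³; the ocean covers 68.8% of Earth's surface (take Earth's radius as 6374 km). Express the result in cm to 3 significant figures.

Vorard: ice volume = 6.19×10^4 km² × 2180 m = 1.349×10^5 km³; 1.349×10^5 × (910/999.5) = 1.229×10^5 km³ of water.
Fenell: ice volume = 1410 km² × 344 m = 485.0 km³; 485.0 × (910/999.5) = 441.6 km³ of water.
Total added water ≈ 1.233×10^14 m³ over 3.51×10^14 m² → Δh = 0.351 m = 35.1 cm.

≈ 35.1 cm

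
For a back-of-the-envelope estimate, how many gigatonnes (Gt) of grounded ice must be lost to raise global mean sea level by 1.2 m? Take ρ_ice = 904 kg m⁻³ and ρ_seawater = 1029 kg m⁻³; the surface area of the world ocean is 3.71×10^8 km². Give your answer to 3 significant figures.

≈ 4.58×10^5 Gt

Required water volume = Δh × A = 1.2 m × 3.71×10^14 m² = 4.452×10^14 m³.
ρ_w = 1029 kg m⁻³, so the mass of water = 4.452×10^14 m³ × 1029 kg m⁻³ = 4.581×10^17 kg = 4.58×10^5 Gt (and the same mass of ice, by conservation).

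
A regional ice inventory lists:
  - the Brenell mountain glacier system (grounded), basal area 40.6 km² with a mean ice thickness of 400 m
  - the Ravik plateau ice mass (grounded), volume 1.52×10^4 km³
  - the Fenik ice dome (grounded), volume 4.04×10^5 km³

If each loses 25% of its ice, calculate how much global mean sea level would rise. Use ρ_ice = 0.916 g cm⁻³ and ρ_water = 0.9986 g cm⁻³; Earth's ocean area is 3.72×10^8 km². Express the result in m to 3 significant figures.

≈ 0.258 m

Brenell: ice volume = 40.6 km² × 400 m = 16.24 km³; 0.25 × 16.24 × (916/998.6) = 3.724 km³ of water.
Ravik: 0.25 × 1.52×10^4 km³ × (916/998.6) = 3486 km³ of water.
Fenik: 0.25 × 4.04×10^5 km³ × (916/998.6) = 9.265×10^4 km³ of water.
Total added water ≈ 9.614×10^13 m³ over 3.72×10^14 m² → Δh = 0.258 m.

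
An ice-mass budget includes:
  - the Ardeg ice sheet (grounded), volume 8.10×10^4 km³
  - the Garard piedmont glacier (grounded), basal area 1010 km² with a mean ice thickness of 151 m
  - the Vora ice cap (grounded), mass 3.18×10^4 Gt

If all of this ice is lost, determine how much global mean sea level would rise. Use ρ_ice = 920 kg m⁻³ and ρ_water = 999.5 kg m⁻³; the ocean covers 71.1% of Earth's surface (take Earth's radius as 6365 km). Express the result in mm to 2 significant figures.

≈ 290 mm

Ardeg: 8.10×10^4 km³ × (920/999.5) = 7.456×10^4 km³ of water.
Garard: ice volume = 1010 km² × 151 m = 152.5 km³; 152.5 × (920/999.5) = 140.4 km³ of water.
Vora: 3.18×10^4 Gt = 3.180×10^16 kg; dividing by ρ_w = 999.5 kg m⁻³ gives 3.182×10^13 m³ of water.
Total added water ≈ 1.065×10^14 m³ over 3.62×10^14 m² → Δh = 0.294 m = 290 mm.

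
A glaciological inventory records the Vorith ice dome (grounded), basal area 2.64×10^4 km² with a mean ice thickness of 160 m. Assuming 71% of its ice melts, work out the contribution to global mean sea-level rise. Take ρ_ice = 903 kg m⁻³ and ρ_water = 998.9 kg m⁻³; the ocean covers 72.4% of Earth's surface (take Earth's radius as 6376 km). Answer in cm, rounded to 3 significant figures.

Vorith: ice volume = 2.64×10^4 km² × 160 m = 4224 km³; 0.71 × 4224 × (903/998.9) = 2711 km³ of water.
Spread over 3.70×10^14 m² of ocean, Δh = 2.711×10^12 / 3.70×10^14 = 7.33×10^-3 m = 0.733 cm.

≈ 0.733 cm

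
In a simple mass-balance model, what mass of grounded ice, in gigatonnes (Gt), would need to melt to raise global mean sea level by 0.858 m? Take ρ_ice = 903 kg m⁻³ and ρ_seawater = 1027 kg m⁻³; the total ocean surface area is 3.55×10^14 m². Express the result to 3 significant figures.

≈ 3.13×10^5 Gt

Required water volume = Δh × A = 0.858 m × 3.55×10^14 m² = 3.046×10^14 m³.
ρ_w = 1027 kg m⁻³, so the mass of water = 3.046×10^14 m³ × 1027 kg m⁻³ = 3.128×10^17 kg = 3.13×10^5 Gt (and the same mass of ice, by conservation).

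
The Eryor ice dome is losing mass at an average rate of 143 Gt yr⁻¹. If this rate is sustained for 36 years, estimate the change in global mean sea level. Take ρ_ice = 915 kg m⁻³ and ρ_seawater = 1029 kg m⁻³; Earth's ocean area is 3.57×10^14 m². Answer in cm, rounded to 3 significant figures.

Total mass lost = 143 Gt/yr × 36 yr = 5148 Gt = 5.148×10^15 kg.
ρ_w = 1029 kg m⁻³, so water volume = 5.148×10^15 / 1029 = 5.003×10^12 m³.
Δh = 5.003×10^12 / 3.57×10^14 = 0.0140 m = 1.40 cm.

≈ 1.40 cm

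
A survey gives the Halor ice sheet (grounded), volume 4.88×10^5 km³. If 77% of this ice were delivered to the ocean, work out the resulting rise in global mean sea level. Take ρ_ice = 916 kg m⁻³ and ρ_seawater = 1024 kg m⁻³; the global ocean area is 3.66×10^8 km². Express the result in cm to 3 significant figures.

≈ 91.8 cm

Halor: 0.77 × 4.88×10^5 km³ × (916/1024) = 3.361×10^5 km³ of water.
Spread over 3.66×10^14 m² of ocean, Δh = 3.361×10^14 / 3.66×10^14 = 0.918 m = 91.8 cm.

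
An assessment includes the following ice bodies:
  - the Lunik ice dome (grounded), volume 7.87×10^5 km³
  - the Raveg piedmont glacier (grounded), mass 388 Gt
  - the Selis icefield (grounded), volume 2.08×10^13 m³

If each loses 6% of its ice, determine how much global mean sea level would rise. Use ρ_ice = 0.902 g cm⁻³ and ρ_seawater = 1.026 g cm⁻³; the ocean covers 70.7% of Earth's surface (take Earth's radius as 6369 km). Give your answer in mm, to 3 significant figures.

Lunik: 0.06 × 7.87×10^5 km³ × (902/1026) = 4.151×10^4 km³ of water.
Raveg: 0.06 × 388 Gt = 2.328×10^13 kg; dividing by ρ_w = 1.026 g cm⁻³ = 1026 kg m⁻³ gives 2.269×10^10 m³ of water.
Selis: 0.06 × 2.08×10^13 m³ × (902/1026) = 1.097×10^12 m³ of water.
Total added water ≈ 4.263×10^13 m³ over 3.60×10^14 m² → Δh = 0.118 m = 118 mm.

≈ 118 mm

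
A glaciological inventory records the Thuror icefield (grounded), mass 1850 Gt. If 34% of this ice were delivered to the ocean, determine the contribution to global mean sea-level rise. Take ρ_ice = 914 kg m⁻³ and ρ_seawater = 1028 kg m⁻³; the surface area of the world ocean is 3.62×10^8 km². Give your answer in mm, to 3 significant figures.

Thuror: 0.34 × 1850 Gt = 6.290×10^14 kg; dividing by ρ_w = 1028 kg m⁻³ gives 6.119×10^11 m³ of water.
Spread over 3.62×10^14 m² of ocean, Δh = 6.119×10^11 / 3.62×10^14 = 1.69×10^-3 m = 1.69 mm.

≈ 1.69 mm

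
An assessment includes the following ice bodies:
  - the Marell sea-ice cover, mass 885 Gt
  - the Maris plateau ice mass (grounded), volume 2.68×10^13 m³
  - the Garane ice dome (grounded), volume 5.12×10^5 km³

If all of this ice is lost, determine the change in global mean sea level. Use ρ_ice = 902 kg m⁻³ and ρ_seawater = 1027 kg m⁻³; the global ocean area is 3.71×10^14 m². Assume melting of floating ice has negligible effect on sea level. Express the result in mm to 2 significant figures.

The Marell sea-ice cover is floating and already displaces its own weight of water, so its melt adds essentially nothing to sea level.
Maris: 2.68×10^13 m³ × (902/1027) = 2.354×10^13 m³ of water.
Garane: 5.12×10^5 km³ × (902/1027) = 4.497×10^5 km³ of water.
Total added water ≈ 4.732×10^14 m³ over 3.71×10^14 m² → Δh = 1.28 m = 1300 mm.

≈ 1300 mm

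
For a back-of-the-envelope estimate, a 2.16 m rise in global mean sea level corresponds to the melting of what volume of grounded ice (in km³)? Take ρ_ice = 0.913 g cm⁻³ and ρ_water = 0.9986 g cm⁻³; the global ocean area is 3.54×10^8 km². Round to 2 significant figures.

≈ 8.4×10^5 km³

Required water volume = Δh × A = 2.16 m × 3.54×10^14 m² = 7.646×10^14 m³ = 7.646×10^5 km³.
Ice volume = water volume × ρ_w/ρ_ice = 7.646×10^5 × 998.6/913 = 8.4×10^5 km³.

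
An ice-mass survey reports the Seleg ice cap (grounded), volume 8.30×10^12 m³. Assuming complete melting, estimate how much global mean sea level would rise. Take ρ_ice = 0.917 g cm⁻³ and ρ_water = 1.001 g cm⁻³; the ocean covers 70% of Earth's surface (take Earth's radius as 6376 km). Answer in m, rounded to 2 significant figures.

≈ 0.021 m

Seleg: 8.30×10^12 m³ × (917/1001) = 7.603×10^12 m³ of water.
Spread over 3.58×10^14 m² of ocean, Δh = 7.603×10^12 / 3.58×10^14 = 0.0213 m.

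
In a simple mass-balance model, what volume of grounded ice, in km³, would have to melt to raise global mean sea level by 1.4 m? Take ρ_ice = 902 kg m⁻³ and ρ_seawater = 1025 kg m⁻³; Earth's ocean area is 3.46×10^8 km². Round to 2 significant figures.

≈ 5.5×10^5 km³

Required water volume = Δh × A = 1.4 m × 3.46×10^14 m² = 4.844×10^14 m³ = 4.844×10^5 km³.
Ice volume = water volume × ρ_w/ρ_ice = 4.844×10^5 × 1025/902 = 5.5×10^5 km³.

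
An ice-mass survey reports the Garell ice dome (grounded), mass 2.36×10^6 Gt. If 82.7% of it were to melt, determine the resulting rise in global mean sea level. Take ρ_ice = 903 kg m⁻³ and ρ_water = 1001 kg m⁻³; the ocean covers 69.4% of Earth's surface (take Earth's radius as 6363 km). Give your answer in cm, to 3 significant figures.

≈ 552 cm

Garell: 0.827 × 2.36×10^6 Gt = 1.952×10^18 kg; dividing by ρ_w = 1001 kg m⁻³ gives 1.950×10^15 m³ of water.
Spread over 3.53×10^14 m² of ocean, Δh = 1.950×10^15 / 3.53×10^14 = 5.52 m = 552 cm.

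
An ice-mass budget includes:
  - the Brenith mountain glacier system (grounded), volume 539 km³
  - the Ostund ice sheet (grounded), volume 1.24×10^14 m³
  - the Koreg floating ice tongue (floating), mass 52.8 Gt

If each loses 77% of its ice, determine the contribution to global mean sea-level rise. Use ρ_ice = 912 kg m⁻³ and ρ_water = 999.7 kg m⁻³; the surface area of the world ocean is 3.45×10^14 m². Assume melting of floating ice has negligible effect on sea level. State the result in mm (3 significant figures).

≈ 254 mm

Brenith: 0.77 × 539 km³ × (912/999.7) = 378.6 km³ of water.
Ostund: 0.77 × 1.24×10^14 m³ × (912/999.7) = 8.710×10^13 m³ of water.
The Koreg floating ice tongue is floating and already displaces its own weight of water, so its melt adds essentially nothing to sea level.
Total added water ≈ 8.748×10^13 m³ over 3.45×10^14 m² → Δh = 0.254 m = 254 mm.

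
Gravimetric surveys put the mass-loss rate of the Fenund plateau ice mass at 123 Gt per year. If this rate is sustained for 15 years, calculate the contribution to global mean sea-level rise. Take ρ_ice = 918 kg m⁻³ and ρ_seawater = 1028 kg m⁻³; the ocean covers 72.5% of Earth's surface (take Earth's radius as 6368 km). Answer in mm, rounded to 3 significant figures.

Total mass lost = 123 Gt/yr × 15 yr = 1845 Gt = 1.845×10^15 kg.
ρ_w = 1028 kg m⁻³, so water volume = 1.845×10^15 / 1028 = 1.795×10^12 m³.
Δh = 1.795×10^12 / 3.69×10^14 = 4.86×10^-3 m = 4.86 mm.

≈ 4.86 mm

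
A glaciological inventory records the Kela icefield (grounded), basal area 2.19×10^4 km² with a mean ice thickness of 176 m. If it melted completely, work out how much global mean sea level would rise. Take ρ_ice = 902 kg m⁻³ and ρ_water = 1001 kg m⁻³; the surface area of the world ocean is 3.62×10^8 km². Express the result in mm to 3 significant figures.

Kela: ice volume = 2.19×10^4 km² × 176 m = 3854 km³; 3854 × (902/1001) = 3473 km³ of water.
Spread over 3.62×10^14 m² of ocean, Δh = 3.473×10^12 / 3.62×10^14 = 9.59×10^-3 m = 9.59 mm.

≈ 9.59 mm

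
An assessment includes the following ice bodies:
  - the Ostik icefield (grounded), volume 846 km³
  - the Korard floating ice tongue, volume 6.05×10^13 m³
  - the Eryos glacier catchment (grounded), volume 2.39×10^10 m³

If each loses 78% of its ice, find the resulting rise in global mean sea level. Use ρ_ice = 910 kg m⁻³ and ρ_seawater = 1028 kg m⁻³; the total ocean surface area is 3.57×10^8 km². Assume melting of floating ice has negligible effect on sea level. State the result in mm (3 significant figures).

Ostik: 0.78 × 846 km³ × (910/1028) = 584.1 km³ of water.
The Korard floating ice tongue is floating and already displaces its own weight of water, so its melt adds essentially nothing to sea level.
Eryos: 0.78 × 2.39×10^10 m³ × (910/1028) = 1.650×10^10 m³ of water.
Total added water ≈ 6.006×10^11 m³ over 3.57×10^14 m² → Δh = 1.68×10^-3 m = 1.68 mm.

≈ 1.68 mm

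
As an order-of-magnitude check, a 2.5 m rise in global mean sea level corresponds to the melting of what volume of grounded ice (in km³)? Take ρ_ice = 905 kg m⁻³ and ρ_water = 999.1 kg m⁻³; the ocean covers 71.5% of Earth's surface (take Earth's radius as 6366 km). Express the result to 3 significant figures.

Required water volume = Δh × A = 2.5 m × 3.64×10^14 m² = 9.103×10^14 m³ = 9.103×10^5 km³.
Ice volume = water volume × ρ_w/ρ_ice = 9.103×10^5 × 999.1/905 = 1.00×10^6 km³.

≈ 1.00×10^6 km³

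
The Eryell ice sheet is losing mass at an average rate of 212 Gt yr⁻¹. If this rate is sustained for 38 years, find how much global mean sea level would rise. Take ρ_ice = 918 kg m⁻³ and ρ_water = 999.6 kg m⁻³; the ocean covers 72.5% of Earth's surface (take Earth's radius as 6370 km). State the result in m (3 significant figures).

≈ 0.0218 m

Total mass lost = 212 Gt/yr × 38 yr = 8056 Gt = 8.056×10^15 kg.
ρ_w = 999.6 kg m⁻³, so water volume = 8.056×10^15 / 999.6 = 8.059×10^12 m³.
Δh = 8.059×10^12 / 3.70×10^14 = 0.0218 m.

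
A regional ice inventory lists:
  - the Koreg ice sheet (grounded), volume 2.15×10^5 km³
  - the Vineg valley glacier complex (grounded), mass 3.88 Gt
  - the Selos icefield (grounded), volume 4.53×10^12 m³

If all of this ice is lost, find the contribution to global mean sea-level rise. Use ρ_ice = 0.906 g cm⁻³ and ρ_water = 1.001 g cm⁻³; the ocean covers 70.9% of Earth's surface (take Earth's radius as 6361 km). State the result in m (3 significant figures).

≈ 0.551 m

Koreg: 2.15×10^5 km³ × (906/1001) = 1.946×10^5 km³ of water.
Vineg: 3.88 Gt = 3.880×10^12 kg; dividing by ρ_w = 1.001 g cm⁻³ = 1001 kg m⁻³ gives 3.876×10^9 m³ of water.
Selos: 4.53×10^12 m³ × (906/1001) = 4.100×10^12 m³ of water.
Total added water ≈ 1.987×10^14 m³ over 3.61×10^14 m² → Δh = 0.551 m.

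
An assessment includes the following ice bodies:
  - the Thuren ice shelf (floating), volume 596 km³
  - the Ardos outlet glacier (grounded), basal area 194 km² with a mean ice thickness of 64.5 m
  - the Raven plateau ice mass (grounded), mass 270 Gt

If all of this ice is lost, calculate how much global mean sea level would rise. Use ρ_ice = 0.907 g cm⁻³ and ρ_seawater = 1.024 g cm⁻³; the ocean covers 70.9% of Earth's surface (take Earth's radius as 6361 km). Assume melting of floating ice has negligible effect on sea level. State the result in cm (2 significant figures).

The Thuren ice shelf is floating and already displaces its own weight of water, so its melt adds essentially nothing to sea level.
Ardos: ice volume = 194 km² × 64.5 m = 12.51 km³; 12.51 × (907/1024) = 11.08 km³ of water.
Raven: 270 Gt = 2.700×10^14 kg; dividing by ρ_w = 1.024 g cm⁻³ = 1024 kg m⁻³ gives 2.637×10^11 m³ of water.
Total added water ≈ 2.748×10^11 m³ over 3.61×10^14 m² → Δh = 7.62×10^-4 m = 0.076 cm.

≈ 0.076 cm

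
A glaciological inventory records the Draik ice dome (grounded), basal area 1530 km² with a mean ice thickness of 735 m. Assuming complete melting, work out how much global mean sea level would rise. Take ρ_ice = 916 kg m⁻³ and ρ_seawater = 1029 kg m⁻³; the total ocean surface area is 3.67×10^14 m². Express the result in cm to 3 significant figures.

Draik: ice volume = 1530 km² × 735 m = 1125 km³; 1125 × (916/1029) = 1001 km³ of water.
Spread over 3.67×10^14 m² of ocean, Δh = 1.001×10^12 / 3.67×10^14 = 2.73×10^-3 m = 0.273 cm.

≈ 0.273 cm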